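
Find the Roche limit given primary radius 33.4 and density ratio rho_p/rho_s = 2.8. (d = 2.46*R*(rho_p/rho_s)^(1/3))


d_Roche = 2.46 * 33.4 * 2.8^(1/3) = 115.8069

115.8069


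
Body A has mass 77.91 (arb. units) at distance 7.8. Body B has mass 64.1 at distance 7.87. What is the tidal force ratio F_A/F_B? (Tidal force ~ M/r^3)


Ratio = (M1/r1^3) / (M2/r2^3) = (77.91/7.8^3) / (64.1/7.87^3) = 1.2485

1.2485


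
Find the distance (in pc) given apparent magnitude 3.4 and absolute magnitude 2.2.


d = 10^((m - M + 5)/5) = 10^((3.4 - 2.2 + 5)/5) = 17.378

17.378 pc


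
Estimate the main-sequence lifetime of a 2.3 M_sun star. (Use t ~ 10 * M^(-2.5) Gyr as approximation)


t = 10 * M^(-2.5) = 10 * 2.3^(-2.5) = 1.2465

1.2465 Gyr


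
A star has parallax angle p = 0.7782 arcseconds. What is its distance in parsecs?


d = 1/p = 1/0.7782 = 1.285

1.285 pc


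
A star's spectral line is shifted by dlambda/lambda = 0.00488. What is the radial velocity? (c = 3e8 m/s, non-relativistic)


v = (dlambda/lambda) * c = 0.00488 * 3e8 = 1.464e+06

1.464e+06 m/s


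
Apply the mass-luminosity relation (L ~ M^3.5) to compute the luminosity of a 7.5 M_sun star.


L/L_sun = (M/M_sun)^3.5 = 7.5^3.5 = 1155.3523

1155.3523 L_sun


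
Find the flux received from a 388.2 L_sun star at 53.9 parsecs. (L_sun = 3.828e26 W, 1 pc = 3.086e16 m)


F = L / (4*pi*d^2) = 1.486e+29 / (4*pi*(1.663e+18)^2) = 4.274e-09

4.274e-09 W/m^2


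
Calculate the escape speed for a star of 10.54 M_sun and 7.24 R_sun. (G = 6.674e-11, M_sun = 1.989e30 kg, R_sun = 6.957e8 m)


M = 10.54 * 1.989e30 kg = 2.096406e+31 kg; R = 7.24 * 6.957e8 m = 5.036868e+09 m. v_esc = sqrt(2GM/R) = sqrt(2 * 6.674e-11 * 2.096406e+31 / 5.036868e+09) = 745359.0196

745359.0196 m/s


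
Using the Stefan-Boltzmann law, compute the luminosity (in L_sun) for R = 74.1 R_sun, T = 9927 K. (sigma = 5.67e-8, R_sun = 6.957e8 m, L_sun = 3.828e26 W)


R = 74.1 * 6.957e8 m = 5.155137e+10 m. L = 4*pi*R^2*sigma*T^4 = 4*pi*(5.155137e+10)^2 * 5.67e-8 * 9927^4 = 1.838846312e+31 W. L/L_sun = 1.838846312e+31 / 3.828e26 = 48036.7375

48036.7375 L_sun


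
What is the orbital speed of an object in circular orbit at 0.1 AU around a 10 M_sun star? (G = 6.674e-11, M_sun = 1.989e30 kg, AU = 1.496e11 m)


v = sqrt(GM/r) = sqrt(6.674e-11 * 1.989e+31 / 1.496e+10) = 297882.2983

297882.2983 m/s


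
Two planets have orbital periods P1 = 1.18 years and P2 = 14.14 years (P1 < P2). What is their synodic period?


1/P_syn = |1/P1 - 1/P2| = |1/1.18 - 1/14.14| => P_syn = 1.2874

1.2874 years


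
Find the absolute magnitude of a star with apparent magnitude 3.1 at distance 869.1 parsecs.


M = m - 5*log10(d) + 5 = 3.1 - 5*log10(869.1) + 5 = -6.5953

-6.5953


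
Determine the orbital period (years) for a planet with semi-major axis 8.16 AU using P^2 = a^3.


P = a^(3/2) = 8.16^1.5 = 23.3096

23.3096 years


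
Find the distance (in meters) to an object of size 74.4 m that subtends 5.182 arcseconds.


D = size / theta_rad, theta_rad = 5.182 * pi/(180*3600) = 2.512e-05, D = 2.961e+06

2.961e+06 m


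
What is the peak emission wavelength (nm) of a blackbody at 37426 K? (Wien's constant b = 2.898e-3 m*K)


lam_max = b / T = 2.898e-3 / 37426 = 7.743e-08 m = 77.4328 nm

77.4328 nm


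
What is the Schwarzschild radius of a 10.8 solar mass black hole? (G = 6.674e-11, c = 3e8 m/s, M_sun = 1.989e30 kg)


M = 10.8 * 1.989e30 kg = 2.14812e+31 kg. rs = 2GM/c^2 = 2 * 6.674e-11 * 2.14812e+31 / (3e8)^2 = 31859.0064

31859.0064 m


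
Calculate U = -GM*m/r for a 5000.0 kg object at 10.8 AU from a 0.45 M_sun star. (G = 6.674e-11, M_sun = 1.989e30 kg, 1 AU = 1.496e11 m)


M = 0.45 * 1.989e30 kg = 8.9505e+29 kg; r = 10.8 AU * 1.496e11 m/AU = 1.61568e+12 m. U = -GM*m/r = -(6.674e-11 * 8.9505e+29 * 5000.0) / 1.61568e+12 = -1.849e+11

-1.849e+11 J


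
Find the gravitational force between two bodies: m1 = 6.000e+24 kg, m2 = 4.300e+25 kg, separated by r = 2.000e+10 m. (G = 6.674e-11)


F = G*m1*m2/r^2 = 6.674e-11 * 6.000e+24 * 4.300e+25 / (2.000e+10)^2 = 6.674e-11 * 2.580e+50 / 4.000e+20 = 4.305e+19

4.305e+19 N


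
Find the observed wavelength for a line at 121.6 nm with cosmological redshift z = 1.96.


lam_obs = lam_emit * (1 + z) = 121.6 * (1 + 1.96) = 359.936

359.936 nm


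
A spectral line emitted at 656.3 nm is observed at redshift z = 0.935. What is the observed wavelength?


lam_obs = lam_emit * (1 + z) = 656.3 * (1 + 0.935) = 1269.9405

1269.9405 nm


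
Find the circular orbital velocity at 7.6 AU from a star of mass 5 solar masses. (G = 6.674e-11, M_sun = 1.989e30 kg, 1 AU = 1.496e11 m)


v = sqrt(GM/r) = sqrt(6.674e-11 * 9.945e+30 / 1.137e+12) = 24161.4449

24161.4449 m/s


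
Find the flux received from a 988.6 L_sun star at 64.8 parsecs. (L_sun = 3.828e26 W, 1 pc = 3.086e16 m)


F = L / (4*pi*d^2) = 3.784e+29 / (4*pi*(2.000e+18)^2) = 7.531e-09

7.531e-09 W/m^2


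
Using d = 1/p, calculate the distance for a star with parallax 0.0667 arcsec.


d = 1/p = 1/0.0667 = 14.9925

14.9925 pc


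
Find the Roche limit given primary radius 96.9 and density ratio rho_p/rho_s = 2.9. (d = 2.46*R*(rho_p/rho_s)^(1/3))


d_Roche = 2.46 * 96.9 * 2.9^(1/3) = 339.9316

339.9316


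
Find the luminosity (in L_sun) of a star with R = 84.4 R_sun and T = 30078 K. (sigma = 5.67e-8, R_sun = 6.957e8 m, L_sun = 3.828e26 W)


R = 84.4 * 6.957e8 m = 5.871708e+10 m. L = 4*pi*R^2*sigma*T^4 = 4*pi*(5.871708e+10)^2 * 5.67e-8 * 30078^4 = 2.0105628e+33 W. L/L_sun = 2.0105628e+33 / 3.828e26 = 5.252e+06

5.252e+06 L_sun


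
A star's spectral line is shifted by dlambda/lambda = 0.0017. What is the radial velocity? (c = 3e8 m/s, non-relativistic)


v = (dlambda/lambda) * c = 0.0017 * 3e8 = 510000.0

510000.0 m/s


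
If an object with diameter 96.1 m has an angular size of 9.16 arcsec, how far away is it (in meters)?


D = size / theta_rad, theta_rad = 9.16 * pi/(180*3600) = 4.441e-05, D = 2.164e+06

2.164e+06 m


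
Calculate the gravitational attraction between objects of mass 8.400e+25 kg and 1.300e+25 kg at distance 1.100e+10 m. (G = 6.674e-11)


F = G*m1*m2/r^2 = 6.674e-11 * 8.400e+25 * 1.300e+25 / (1.100e+10)^2 = 6.674e-11 * 1.092e+51 / 1.210e+20 = 6.023e+20

6.023e+20 N


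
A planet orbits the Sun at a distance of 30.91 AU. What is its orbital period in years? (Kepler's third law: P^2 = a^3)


P = a^(3/2) = 30.91^1.5 = 171.8496

171.8496 years


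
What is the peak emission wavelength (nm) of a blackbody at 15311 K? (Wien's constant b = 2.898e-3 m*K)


lam_max = b / T = 2.898e-3 / 15311 = 1.893e-07 m = 189.2757 nm

189.2757 nm


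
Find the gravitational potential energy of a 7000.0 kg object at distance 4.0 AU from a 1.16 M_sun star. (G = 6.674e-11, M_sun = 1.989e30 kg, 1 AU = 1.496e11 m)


M = 1.16 * 1.989e30 kg = 2.30724e+30 kg; r = 4.0 AU * 1.496e11 m/AU = 5.984e+11 m. U = -GM*m/r = -(6.674e-11 * 2.30724e+30 * 7000.0) / 5.984e+11 = -1.801e+12

-1.801e+12 J


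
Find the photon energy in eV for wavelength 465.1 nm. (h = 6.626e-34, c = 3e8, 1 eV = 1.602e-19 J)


E = hc/lambda = 6.626e-34 * 3e8 / 4.651e-07 = 4.274e-19 J = 2.6679 eV

2.6679 eV


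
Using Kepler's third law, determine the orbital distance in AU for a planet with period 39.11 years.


a = P^(2/3) = 39.11^(2/3) = 11.5219

11.5219 AU


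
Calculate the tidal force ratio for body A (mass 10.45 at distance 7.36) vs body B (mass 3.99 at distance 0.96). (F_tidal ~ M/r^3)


Ratio = (M1/r1^3) / (M2/r2^3) = (10.45/7.36^3) / (3.99/0.96^3) = 0.0058

0.0058


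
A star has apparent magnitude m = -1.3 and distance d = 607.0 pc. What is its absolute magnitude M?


M = m - 5*log10(d) + 5 = -1.3 - 5*log10(607.0) + 5 = -10.2159

-10.2159


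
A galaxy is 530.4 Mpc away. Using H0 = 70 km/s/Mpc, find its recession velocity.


v = H0 * d = 70 * 530.4 = 37128.0

37128.0 km/s


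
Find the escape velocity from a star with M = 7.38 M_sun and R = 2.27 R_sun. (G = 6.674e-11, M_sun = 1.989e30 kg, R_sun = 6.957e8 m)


M = 7.38 * 1.989e30 kg = 1.467882e+31 kg; R = 2.27 * 6.957e8 m = 1.579239e+09 m. v_esc = sqrt(2GM/R) = sqrt(2 * 6.674e-11 * 1.467882e+31 / 1.579239e+09) = 1.114e+06

1.114e+06 m/s


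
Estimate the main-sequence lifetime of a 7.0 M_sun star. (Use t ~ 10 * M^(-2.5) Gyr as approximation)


t = 10 * M^(-2.5) = 10 * 7.0^(-2.5) = 0.0771

0.0771 Gyr


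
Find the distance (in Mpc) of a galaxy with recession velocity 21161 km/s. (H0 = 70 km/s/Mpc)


d = v / H0 = 21161 / 70 = 302.3

302.3 Mpc


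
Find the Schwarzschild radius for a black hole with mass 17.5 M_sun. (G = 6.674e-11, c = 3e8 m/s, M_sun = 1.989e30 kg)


M = 17.5 * 1.989e30 kg = 3.48075e+31 kg. rs = 2GM/c^2 = 2 * 6.674e-11 * 3.48075e+31 / (3e8)^2 = 51623.39

51623.39 m


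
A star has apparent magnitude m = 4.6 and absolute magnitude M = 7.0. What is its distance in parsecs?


d = 10^((m - M + 5)/5) = 10^((4.6 - 7.0 + 5)/5) = 3.3113

3.3113 pc


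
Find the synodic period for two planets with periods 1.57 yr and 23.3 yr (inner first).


1/P_syn = |1/P1 - 1/P2| = |1/1.57 - 1/23.3| => P_syn = 1.6834

1.6834 years


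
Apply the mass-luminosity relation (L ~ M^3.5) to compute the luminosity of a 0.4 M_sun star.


L/L_sun = (M/M_sun)^3.5 = 0.4^3.5 = 0.0405

0.0405 L_sun


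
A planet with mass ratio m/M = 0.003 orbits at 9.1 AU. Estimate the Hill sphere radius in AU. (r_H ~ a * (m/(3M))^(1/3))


r_H = a * (m/3M)^(1/3) = 9.1 * (0.003/3)^(1/3) = 0.91

0.91 AU


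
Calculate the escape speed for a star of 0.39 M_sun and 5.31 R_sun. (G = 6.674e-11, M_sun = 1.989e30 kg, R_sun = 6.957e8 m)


M = 0.39 * 1.989e30 kg = 7.7571e+29 kg; R = 5.31 * 6.957e8 m = 3.694167e+09 m. v_esc = sqrt(2GM/R) = sqrt(2 * 6.674e-11 * 7.7571e+29 / 3.694167e+09) = 167416.9909

167416.9909 m/s


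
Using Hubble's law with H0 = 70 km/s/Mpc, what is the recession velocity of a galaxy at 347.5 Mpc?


v = H0 * d = 70 * 347.5 = 24325.0

24325.0 km/s


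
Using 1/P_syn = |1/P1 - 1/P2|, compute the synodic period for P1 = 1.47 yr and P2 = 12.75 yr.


1/P_syn = |1/P1 - 1/P2| = |1/1.47 - 1/12.75| => P_syn = 1.6616

1.6616 years


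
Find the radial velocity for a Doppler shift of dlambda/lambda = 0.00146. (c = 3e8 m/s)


v = (dlambda/lambda) * c = 0.00146 * 3e8 = 438000.0

438000.0 m/s


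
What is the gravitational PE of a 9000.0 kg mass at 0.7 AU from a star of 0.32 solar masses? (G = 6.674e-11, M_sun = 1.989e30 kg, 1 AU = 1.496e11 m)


M = 0.32 * 1.989e30 kg = 6.3648e+29 kg; r = 0.7 AU * 1.496e11 m/AU = 1.0472e+11 m. U = -GM*m/r = -(6.674e-11 * 6.3648e+29 * 9000.0) / 1.0472e+11 = -3.651e+12

-3.651e+12 J


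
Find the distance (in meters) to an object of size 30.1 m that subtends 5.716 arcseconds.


D = size / theta_rad, theta_rad = 5.716 * pi/(180*3600) = 2.771e-05, D = 1.086e+06

1.086e+06 m


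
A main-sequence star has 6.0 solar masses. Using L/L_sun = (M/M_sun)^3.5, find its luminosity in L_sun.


L/L_sun = (M/M_sun)^3.5 = 6.0^3.5 = 529.0898

529.0898 L_sun


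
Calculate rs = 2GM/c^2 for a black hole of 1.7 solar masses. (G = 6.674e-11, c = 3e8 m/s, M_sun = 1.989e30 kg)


M = 1.7 * 1.989e30 kg = 3.3813e+30 kg. rs = 2GM/c^2 = 2 * 6.674e-11 * 3.3813e+30 / (3e8)^2 = 5014.8436

5014.8436 m


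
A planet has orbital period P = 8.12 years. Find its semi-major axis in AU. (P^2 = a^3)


a = P^(2/3) = 8.12^(2/3) = 4.0399

4.0399 AU


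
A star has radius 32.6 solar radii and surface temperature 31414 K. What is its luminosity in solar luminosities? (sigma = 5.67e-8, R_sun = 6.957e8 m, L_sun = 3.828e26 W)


R = 32.6 * 6.957e8 m = 2.267982e+10 m. L = 4*pi*R^2*sigma*T^4 = 4*pi*(2.267982e+10)^2 * 5.67e-8 * 31414^4 = 3.569152359e+32 W. L/L_sun = 3.569152359e+32 / 3.828e26 = 932380.449

932380.449 L_sun


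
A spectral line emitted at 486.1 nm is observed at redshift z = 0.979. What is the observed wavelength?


lam_obs = lam_emit * (1 + z) = 486.1 * (1 + 0.979) = 961.9919

961.9919 nm


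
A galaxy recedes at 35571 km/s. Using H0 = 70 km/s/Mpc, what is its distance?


d = v / H0 = 35571 / 70 = 508.1571

508.1571 Mpc


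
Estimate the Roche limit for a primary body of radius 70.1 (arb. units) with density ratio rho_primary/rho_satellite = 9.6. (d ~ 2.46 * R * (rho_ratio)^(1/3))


d_Roche = 2.46 * 70.1 * 9.6^(1/3) = 366.5024

366.5024


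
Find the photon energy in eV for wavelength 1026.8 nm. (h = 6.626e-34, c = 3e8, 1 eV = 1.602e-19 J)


E = hc/lambda = 6.626e-34 * 3e8 / 1.027e-06 = 1.936e-19 J = 1.2084 eV

1.2084 eV


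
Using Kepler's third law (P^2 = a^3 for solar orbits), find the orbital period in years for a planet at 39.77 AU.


P = a^(3/2) = 39.77^1.5 = 250.8034

250.8034 years


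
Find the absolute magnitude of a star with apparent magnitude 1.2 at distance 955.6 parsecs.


M = m - 5*log10(d) + 5 = 1.2 - 5*log10(955.6) + 5 = -8.7014

-8.7014


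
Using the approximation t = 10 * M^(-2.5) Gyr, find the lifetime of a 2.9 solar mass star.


t = 10 * M^(-2.5) = 10 * 2.9^(-2.5) = 0.6982

0.6982 Gyr


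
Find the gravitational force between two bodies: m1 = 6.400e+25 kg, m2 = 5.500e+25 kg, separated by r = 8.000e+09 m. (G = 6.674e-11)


F = G*m1*m2/r^2 = 6.674e-11 * 6.400e+25 * 5.500e+25 / (8.000e+09)^2 = 6.674e-11 * 3.520e+51 / 6.400e+19 = 3.671e+21

3.671e+21 N


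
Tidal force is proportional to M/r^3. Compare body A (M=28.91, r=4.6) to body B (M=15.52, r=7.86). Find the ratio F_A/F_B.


Ratio = (M1/r1^3) / (M2/r2^3) = (28.91/4.6^3) / (15.52/7.86^3) = 9.2929

9.2929


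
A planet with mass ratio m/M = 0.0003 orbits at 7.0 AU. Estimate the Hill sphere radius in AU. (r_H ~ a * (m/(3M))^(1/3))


r_H = a * (m/3M)^(1/3) = 7.0 * (0.0003/3)^(1/3) = 0.3249

0.3249 AU


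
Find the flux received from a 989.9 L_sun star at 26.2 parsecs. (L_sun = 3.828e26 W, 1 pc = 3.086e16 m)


F = L / (4*pi*d^2) = 3.789e+29 / (4*pi*(8.085e+17)^2) = 4.613e-08

4.613e-08 W/m^2


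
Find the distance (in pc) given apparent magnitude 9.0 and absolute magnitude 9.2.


d = 10^((m - M + 5)/5) = 10^((9.0 - 9.2 + 5)/5) = 9.1201

9.1201 pc


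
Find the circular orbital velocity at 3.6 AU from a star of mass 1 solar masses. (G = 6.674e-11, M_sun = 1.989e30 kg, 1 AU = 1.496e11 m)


v = sqrt(GM/r) = sqrt(6.674e-11 * 1.989e+30 / 5.386e+11) = 15699.7756

15699.7756 m/s


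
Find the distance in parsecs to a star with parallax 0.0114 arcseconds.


d = 1/p = 1/0.0114 = 87.7193

87.7193 pc


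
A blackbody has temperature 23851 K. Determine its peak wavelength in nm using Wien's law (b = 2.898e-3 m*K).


lam_max = b / T = 2.898e-3 / 23851 = 1.215e-07 m = 121.5043 nm

121.5043 nm


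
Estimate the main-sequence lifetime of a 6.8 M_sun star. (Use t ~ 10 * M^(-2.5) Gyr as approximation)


t = 10 * M^(-2.5) = 10 * 6.8^(-2.5) = 0.0829

0.0829 Gyr


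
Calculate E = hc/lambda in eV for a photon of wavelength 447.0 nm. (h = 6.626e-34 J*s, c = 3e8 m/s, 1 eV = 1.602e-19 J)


E = hc/lambda = 6.626e-34 * 3e8 / 4.470e-07 = 4.447e-19 J = 2.7759 eV

2.7759 eV


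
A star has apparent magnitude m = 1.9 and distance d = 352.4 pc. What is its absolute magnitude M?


M = m - 5*log10(d) + 5 = 1.9 - 5*log10(352.4) + 5 = -5.8352

-5.8352


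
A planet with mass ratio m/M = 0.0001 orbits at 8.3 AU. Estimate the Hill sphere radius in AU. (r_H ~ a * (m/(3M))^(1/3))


r_H = a * (m/3M)^(1/3) = 8.3 * (0.0001/3)^(1/3) = 0.2671

0.2671 AU


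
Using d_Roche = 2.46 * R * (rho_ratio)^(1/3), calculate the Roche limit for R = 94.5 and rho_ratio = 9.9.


d_Roche = 2.46 * 94.5 * 9.9^(1/3) = 499.1664

499.1664


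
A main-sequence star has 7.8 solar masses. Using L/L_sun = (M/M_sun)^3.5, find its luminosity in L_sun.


L/L_sun = (M/M_sun)^3.5 = 7.8^3.5 = 1325.3516

1325.3516 L_sun


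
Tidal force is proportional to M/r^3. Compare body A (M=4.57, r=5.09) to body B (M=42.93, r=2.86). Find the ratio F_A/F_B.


Ratio = (M1/r1^3) / (M2/r2^3) = (4.57/5.09^3) / (42.93/2.86^3) = 0.0189

0.0189


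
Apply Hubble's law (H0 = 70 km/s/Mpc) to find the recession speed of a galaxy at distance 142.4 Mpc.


v = H0 * d = 70 * 142.4 = 9968.0

9968.0 km/s


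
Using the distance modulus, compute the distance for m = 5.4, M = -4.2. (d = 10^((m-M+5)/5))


d = 10^((m - M + 5)/5) = 10^((5.4 - -4.2 + 5)/5) = 831.7638

831.7638 pc


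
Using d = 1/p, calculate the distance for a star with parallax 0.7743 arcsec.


d = 1/p = 1/0.7743 = 1.2915

1.2915 pc


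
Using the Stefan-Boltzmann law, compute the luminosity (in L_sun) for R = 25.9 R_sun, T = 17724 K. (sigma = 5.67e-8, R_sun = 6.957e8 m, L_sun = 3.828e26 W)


R = 25.9 * 6.957e8 m = 1.801863e+10 m. L = 4*pi*R^2*sigma*T^4 = 4*pi*(1.801863e+10)^2 * 5.67e-8 * 17724^4 = 2.282881787e+31 W. L/L_sun = 2.282881787e+31 / 3.828e26 = 59636.4103

59636.4103 L_sun


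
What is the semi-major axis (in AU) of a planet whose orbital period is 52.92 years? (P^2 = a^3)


a = P^(2/3) = 52.92^(2/3) = 14.0955

14.0955 AU


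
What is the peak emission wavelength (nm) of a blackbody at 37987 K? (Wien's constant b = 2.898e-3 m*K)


lam_max = b / T = 2.898e-3 / 37987 = 7.629e-08 m = 76.2893 nm

76.2893 nm


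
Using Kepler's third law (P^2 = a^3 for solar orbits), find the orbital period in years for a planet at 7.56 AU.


P = a^(3/2) = 7.56^1.5 = 20.7866

20.7866 years


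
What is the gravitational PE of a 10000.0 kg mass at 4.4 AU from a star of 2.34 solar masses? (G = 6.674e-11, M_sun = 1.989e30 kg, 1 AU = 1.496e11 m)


M = 2.34 * 1.989e30 kg = 4.65426e+30 kg; r = 4.4 AU * 1.496e11 m/AU = 6.5824e+11 m. U = -GM*m/r = -(6.674e-11 * 4.65426e+30 * 10000.0) / 6.5824e+11 = -4.719e+12

-4.719e+12 J


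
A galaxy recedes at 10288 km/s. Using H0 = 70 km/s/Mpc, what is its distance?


d = v / H0 = 10288 / 70 = 146.9714

146.9714 Mpc


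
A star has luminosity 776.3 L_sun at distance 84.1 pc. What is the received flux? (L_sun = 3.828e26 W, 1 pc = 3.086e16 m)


F = L / (4*pi*d^2) = 2.972e+29 / (4*pi*(2.595e+18)^2) = 3.511e-09

3.511e-09 W/m^2


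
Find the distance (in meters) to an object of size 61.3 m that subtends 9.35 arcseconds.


D = size / theta_rad, theta_rad = 9.35 * pi/(180*3600) = 4.533e-05, D = 1.352e+06

1.352e+06 m


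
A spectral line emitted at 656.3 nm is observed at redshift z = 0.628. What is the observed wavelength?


lam_obs = lam_emit * (1 + z) = 656.3 * (1 + 0.628) = 1068.4564

1068.4564 nm


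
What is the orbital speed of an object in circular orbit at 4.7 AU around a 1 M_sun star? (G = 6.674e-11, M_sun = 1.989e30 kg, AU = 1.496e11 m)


v = sqrt(GM/r) = sqrt(6.674e-11 * 1.989e+30 / 7.031e+11) = 13740.2858

13740.2858 m/s


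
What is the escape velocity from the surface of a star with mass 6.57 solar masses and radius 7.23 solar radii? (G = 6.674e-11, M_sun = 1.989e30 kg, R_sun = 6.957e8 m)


M = 6.57 * 1.989e30 kg = 1.306773e+31 kg; R = 7.23 * 6.957e8 m = 5.029911e+09 m. v_esc = sqrt(2GM/R) = sqrt(2 * 6.674e-11 * 1.306773e+31 / 5.029911e+09) = 588881.6546

588881.6546 m/s


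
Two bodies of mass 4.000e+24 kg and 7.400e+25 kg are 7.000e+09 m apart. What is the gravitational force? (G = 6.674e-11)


F = G*m1*m2/r^2 = 6.674e-11 * 4.000e+24 * 7.400e+25 / (7.000e+09)^2 = 6.674e-11 * 2.960e+50 / 4.900e+19 = 4.032e+20

4.032e+20 N


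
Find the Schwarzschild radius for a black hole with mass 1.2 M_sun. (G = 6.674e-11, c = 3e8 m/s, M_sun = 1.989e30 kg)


M = 1.2 * 1.989e30 kg = 2.3868e+30 kg. rs = 2GM/c^2 = 2 * 6.674e-11 * 2.3868e+30 / (3e8)^2 = 3539.8896

3539.8896 m


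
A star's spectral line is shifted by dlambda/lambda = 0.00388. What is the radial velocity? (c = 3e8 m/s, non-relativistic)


v = (dlambda/lambda) * c = 0.00388 * 3e8 = 1.164e+06

1.164e+06 m/s


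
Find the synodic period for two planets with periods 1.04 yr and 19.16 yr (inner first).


1/P_syn = |1/P1 - 1/P2| = |1/1.04 - 1/19.16| => P_syn = 1.0997

1.0997 years


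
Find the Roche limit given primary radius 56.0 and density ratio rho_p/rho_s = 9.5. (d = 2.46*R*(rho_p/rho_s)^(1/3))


d_Roche = 2.46 * 56.0 * 9.5^(1/3) = 291.7635

291.7635


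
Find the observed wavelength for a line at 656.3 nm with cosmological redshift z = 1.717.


lam_obs = lam_emit * (1 + z) = 656.3 * (1 + 1.717) = 1783.1671

1783.1671 nm


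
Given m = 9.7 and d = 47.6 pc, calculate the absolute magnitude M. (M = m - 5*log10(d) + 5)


M = m - 5*log10(d) + 5 = 9.7 - 5*log10(47.6) + 5 = 6.312

6.312


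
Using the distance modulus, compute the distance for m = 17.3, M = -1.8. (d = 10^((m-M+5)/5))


d = 10^((m - M + 5)/5) = 10^((17.3 - -1.8 + 5)/5) = 66069.3448

66069.3448 pc


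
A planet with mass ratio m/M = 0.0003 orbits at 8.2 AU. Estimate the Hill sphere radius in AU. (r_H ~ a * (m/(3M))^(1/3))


r_H = a * (m/3M)^(1/3) = 8.2 * (0.0003/3)^(1/3) = 0.3806

0.3806 AU


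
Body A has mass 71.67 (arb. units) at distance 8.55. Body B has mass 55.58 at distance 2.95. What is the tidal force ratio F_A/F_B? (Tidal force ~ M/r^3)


Ratio = (M1/r1^3) / (M2/r2^3) = (71.67/8.55^3) / (55.58/2.95^3) = 0.053

0.053


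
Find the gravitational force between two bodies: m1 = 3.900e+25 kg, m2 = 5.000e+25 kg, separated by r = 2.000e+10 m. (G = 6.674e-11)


F = G*m1*m2/r^2 = 6.674e-11 * 3.900e+25 * 5.000e+25 / (2.000e+10)^2 = 6.674e-11 * 1.950e+51 / 4.000e+20 = 3.254e+20

3.254e+20 N


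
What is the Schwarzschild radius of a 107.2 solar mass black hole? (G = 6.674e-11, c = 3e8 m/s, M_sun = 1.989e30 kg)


M = 107.2 * 1.989e30 kg = 2.132208e+32 kg. rs = 2GM/c^2 = 2 * 6.674e-11 * 2.132208e+32 / (3e8)^2 = 316230.1376

316230.1376 m


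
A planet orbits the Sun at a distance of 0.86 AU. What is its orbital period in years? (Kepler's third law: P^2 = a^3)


P = a^(3/2) = 0.86^1.5 = 0.7975

0.7975 years


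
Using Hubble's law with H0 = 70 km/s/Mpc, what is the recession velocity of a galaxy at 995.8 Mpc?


v = H0 * d = 70 * 995.8 = 69706.0

69706.0 km/s


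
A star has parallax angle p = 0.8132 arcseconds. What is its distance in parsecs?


d = 1/p = 1/0.8132 = 1.2297

1.2297 pc


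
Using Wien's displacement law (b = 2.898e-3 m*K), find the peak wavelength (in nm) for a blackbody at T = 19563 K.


lam_max = b / T = 2.898e-3 / 19563 = 1.481e-07 m = 148.1368 nm

148.1368 nm


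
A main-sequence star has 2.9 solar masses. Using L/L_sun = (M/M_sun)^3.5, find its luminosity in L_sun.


L/L_sun = (M/M_sun)^3.5 = 2.9^3.5 = 41.533

41.533 L_sun


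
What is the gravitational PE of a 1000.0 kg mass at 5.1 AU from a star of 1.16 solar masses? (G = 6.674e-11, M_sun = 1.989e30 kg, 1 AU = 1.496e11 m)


M = 1.16 * 1.989e30 kg = 2.30724e+30 kg; r = 5.1 AU * 1.496e11 m/AU = 7.6296e+11 m. U = -GM*m/r = -(6.674e-11 * 2.30724e+30 * 1000.0) / 7.6296e+11 = -2.018e+11

-2.018e+11 J


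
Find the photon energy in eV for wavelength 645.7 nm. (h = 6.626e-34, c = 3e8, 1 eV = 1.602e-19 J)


E = hc/lambda = 6.626e-34 * 3e8 / 6.457e-07 = 3.079e-19 J = 1.9217 eV

1.9217 eV


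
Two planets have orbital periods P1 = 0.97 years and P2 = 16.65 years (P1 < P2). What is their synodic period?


1/P_syn = |1/P1 - 1/P2| = |1/0.97 - 1/16.65| => P_syn = 1.03

1.03 years


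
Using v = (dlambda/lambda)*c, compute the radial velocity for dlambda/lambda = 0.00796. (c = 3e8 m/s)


v = (dlambda/lambda) * c = 0.00796 * 3e8 = 2.388e+06

2.388e+06 m/s


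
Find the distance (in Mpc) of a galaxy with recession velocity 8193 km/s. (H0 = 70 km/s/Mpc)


d = v / H0 = 8193 / 70 = 117.0429

117.0429 Mpc


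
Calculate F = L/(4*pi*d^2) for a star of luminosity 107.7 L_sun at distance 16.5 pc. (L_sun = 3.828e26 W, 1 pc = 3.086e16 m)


F = L / (4*pi*d^2) = 4.123e+28 / (4*pi*(5.092e+17)^2) = 1.265e-08

1.265e-08 W/m^2


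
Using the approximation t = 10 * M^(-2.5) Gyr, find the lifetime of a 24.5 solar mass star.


t = 10 * M^(-2.5) = 10 * 24.5^(-2.5) = 0.0034

0.0034 Gyr


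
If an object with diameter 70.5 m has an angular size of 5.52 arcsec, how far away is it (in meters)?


D = size / theta_rad, theta_rad = 5.52 * pi/(180*3600) = 2.676e-05, D = 2.634e+06

2.634e+06 m


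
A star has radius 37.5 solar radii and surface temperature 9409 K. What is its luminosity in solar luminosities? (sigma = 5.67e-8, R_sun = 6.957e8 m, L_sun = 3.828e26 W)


R = 37.5 * 6.957e8 m = 2.608875e+10 m. L = 4*pi*R^2*sigma*T^4 = 4*pi*(2.608875e+10)^2 * 5.67e-8 * 9409^4 = 3.800785313e+30 W. L/L_sun = 3.800785313e+30 / 3.828e26 = 9928.9063

9928.9063 L_sun


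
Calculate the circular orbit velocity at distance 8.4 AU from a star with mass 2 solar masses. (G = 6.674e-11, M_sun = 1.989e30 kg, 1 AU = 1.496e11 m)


v = sqrt(GM/r) = sqrt(6.674e-11 * 3.978e+30 / 1.257e+12) = 14535.1678

14535.1678 m/s


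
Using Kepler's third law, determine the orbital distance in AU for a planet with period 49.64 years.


a = P^(2/3) = 49.64^(2/3) = 13.5069

13.5069 AU


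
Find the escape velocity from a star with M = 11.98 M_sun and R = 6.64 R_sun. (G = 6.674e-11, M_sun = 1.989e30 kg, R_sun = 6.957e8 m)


M = 11.98 * 1.989e30 kg = 2.382822e+31 kg; R = 6.64 * 6.957e8 m = 4.619448e+09 m. v_esc = sqrt(2GM/R) = sqrt(2 * 6.674e-11 * 2.382822e+31 / 4.619448e+09) = 829772.1574

829772.1574 m/s


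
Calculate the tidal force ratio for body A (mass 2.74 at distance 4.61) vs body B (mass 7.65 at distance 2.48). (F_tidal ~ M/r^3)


Ratio = (M1/r1^3) / (M2/r2^3) = (2.74/4.61^3) / (7.65/2.48^3) = 0.0558

0.0558


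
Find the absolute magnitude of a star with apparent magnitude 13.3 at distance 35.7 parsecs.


M = m - 5*log10(d) + 5 = 13.3 - 5*log10(35.7) + 5 = 10.5367

10.5367


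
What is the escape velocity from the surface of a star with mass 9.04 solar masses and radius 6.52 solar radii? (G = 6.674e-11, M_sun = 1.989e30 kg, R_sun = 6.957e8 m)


M = 9.04 * 1.989e30 kg = 1.798056e+31 kg; R = 6.52 * 6.957e8 m = 4.535964e+09 m. v_esc = sqrt(2GM/R) = sqrt(2 * 6.674e-11 * 1.798056e+31 / 4.535964e+09) = 727402.6958

727402.6958 m/s


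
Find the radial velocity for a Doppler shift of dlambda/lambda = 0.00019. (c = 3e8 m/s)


v = (dlambda/lambda) * c = 0.00019 * 3e8 = 57000.0

57000.0 m/s


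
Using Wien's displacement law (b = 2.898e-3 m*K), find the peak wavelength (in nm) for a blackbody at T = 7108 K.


lam_max = b / T = 2.898e-3 / 7108 = 4.077e-07 m = 407.7096 nm

407.7096 nm


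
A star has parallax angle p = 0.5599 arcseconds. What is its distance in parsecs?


d = 1/p = 1/0.5599 = 1.786

1.786 pc


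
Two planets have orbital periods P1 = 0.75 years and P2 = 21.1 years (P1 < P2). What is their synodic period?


1/P_syn = |1/P1 - 1/P2| = |1/0.75 - 1/21.1| => P_syn = 0.7776

0.7776 years


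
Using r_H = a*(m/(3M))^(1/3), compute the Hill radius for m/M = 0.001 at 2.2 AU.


r_H = a * (m/3M)^(1/3) = 2.2 * (0.001/3)^(1/3) = 0.1525

0.1525 AU


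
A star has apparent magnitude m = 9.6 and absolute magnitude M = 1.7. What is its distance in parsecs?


d = 10^((m - M + 5)/5) = 10^((9.6 - 1.7 + 5)/5) = 380.1894

380.1894 pc


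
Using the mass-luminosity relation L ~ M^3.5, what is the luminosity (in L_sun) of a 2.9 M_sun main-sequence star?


L/L_sun = (M/M_sun)^3.5 = 2.9^3.5 = 41.533

41.533 L_sun


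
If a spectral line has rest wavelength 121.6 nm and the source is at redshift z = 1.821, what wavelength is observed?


lam_obs = lam_emit * (1 + z) = 121.6 * (1 + 1.821) = 343.0336

343.0336 nm


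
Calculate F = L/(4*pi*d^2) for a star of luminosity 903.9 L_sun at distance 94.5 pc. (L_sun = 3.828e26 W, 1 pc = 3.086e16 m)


F = L / (4*pi*d^2) = 3.460e+29 / (4*pi*(2.916e+18)^2) = 3.238e-09

3.238e-09 W/m^2


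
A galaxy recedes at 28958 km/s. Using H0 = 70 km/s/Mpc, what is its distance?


d = v / H0 = 28958 / 70 = 413.6857

413.6857 Mpc


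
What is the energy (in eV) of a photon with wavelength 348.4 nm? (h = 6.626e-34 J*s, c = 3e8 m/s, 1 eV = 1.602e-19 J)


E = hc/lambda = 6.626e-34 * 3e8 / 3.484e-07 = 5.706e-19 J = 3.5615 eV

3.5615 eV


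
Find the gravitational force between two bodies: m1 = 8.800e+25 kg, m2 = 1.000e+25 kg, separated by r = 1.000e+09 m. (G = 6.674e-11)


F = G*m1*m2/r^2 = 6.674e-11 * 8.800e+25 * 1.000e+25 / (1.000e+09)^2 = 6.674e-11 * 8.800e+50 / 1.000e+18 = 5.873e+22

5.873e+22 N


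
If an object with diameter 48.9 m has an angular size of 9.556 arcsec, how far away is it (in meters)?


D = size / theta_rad, theta_rad = 9.556 * pi/(180*3600) = 4.633e-05, D = 1.055e+06

1.055e+06 m


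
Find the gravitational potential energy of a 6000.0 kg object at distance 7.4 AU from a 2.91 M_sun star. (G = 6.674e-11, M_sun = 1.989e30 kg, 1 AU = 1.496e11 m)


M = 2.91 * 1.989e30 kg = 5.78799e+30 kg; r = 7.4 AU * 1.496e11 m/AU = 1.10704e+12 m. U = -GM*m/r = -(6.674e-11 * 5.78799e+30 * 6000.0) / 1.10704e+12 = -2.094e+12

-2.094e+12 J


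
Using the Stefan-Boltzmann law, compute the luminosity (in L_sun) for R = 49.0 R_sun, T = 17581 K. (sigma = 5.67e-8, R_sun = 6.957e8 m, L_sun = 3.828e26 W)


R = 49.0 * 6.957e8 m = 3.40893e+10 m. L = 4*pi*R^2*sigma*T^4 = 4*pi*(3.40893e+10)^2 * 5.67e-8 * 17581^4 = 7.910489992e+31 W. L/L_sun = 7.910489992e+31 / 3.828e26 = 206648.1189

206648.1189 L_sun


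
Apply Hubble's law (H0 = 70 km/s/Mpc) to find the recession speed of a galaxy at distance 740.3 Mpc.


v = H0 * d = 70 * 740.3 = 51821.0

51821.0 km/s


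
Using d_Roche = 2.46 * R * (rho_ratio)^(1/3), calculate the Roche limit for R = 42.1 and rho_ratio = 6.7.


d_Roche = 2.46 * 42.1 * 6.7^(1/3) = 195.243

195.243


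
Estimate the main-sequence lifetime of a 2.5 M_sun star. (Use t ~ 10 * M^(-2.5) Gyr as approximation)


t = 10 * M^(-2.5) = 10 * 2.5^(-2.5) = 1.0119

1.0119 Gyr


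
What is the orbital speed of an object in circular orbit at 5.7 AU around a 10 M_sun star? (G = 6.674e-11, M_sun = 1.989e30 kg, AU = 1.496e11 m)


v = sqrt(GM/r) = sqrt(6.674e-11 * 1.989e+31 / 8.527e+11) = 39455.4743

39455.4743 m/s


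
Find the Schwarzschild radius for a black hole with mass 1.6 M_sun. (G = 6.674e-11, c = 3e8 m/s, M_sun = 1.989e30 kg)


M = 1.6 * 1.989e30 kg = 3.1824e+30 kg. rs = 2GM/c^2 = 2 * 6.674e-11 * 3.1824e+30 / (3e8)^2 = 4719.8528

4719.8528 m


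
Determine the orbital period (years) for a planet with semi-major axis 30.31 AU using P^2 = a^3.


P = a^(3/2) = 30.31^1.5 = 166.8702

166.8702 years


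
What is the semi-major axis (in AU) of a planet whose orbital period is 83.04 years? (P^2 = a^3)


a = P^(2/3) = 83.04^(2/3) = 19.0338

19.0338 AU


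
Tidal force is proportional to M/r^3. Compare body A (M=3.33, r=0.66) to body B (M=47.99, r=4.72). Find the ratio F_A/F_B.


Ratio = (M1/r1^3) / (M2/r2^3) = (3.33/0.66^3) / (47.99/4.72^3) = 25.3798

25.3798


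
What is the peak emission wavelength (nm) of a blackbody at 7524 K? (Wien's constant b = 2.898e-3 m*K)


lam_max = b / T = 2.898e-3 / 7524 = 3.852e-07 m = 385.1675 nm

385.1675 nm


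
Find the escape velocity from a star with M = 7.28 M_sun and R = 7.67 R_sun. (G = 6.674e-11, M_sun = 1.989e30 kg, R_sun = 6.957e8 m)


M = 7.28 * 1.989e30 kg = 1.447992e+31 kg; R = 7.67 * 6.957e8 m = 5.336019e+09 m. v_esc = sqrt(2GM/R) = sqrt(2 * 6.674e-11 * 1.447992e+31 / 5.336019e+09) = 601842.0063

601842.0063 m/s


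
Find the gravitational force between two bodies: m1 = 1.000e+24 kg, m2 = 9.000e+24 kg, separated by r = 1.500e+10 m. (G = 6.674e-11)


F = G*m1*m2/r^2 = 6.674e-11 * 1.000e+24 * 9.000e+24 / (1.500e+10)^2 = 6.674e-11 * 9.000e+48 / 2.250e+20 = 2.670e+18

2.670e+18 N


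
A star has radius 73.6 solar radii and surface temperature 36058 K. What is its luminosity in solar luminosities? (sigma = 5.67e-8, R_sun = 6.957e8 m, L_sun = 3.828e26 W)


R = 73.6 * 6.957e8 m = 5.120352e+10 m. L = 4*pi*R^2*sigma*T^4 = 4*pi*(5.120352e+10)^2 * 5.67e-8 * 36058^4 = 3.157905254e+33 W. L/L_sun = 3.157905254e+33 / 3.828e26 = 8.249e+06

8.249e+06 L_sun


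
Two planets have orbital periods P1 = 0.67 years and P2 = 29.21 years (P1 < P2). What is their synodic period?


1/P_syn = |1/P1 - 1/P2| = |1/0.67 - 1/29.21| => P_syn = 0.6857

0.6857 years


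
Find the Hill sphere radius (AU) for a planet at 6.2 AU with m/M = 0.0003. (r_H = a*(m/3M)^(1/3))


r_H = a * (m/3M)^(1/3) = 6.2 * (0.0003/3)^(1/3) = 0.2878

0.2878 AU


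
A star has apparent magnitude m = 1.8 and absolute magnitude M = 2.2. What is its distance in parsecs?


d = 10^((m - M + 5)/5) = 10^((1.8 - 2.2 + 5)/5) = 8.3176

8.3176 pc


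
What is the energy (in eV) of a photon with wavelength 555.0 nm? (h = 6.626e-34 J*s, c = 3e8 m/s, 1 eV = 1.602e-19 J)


E = hc/lambda = 6.626e-34 * 3e8 / 5.550e-07 = 3.582e-19 J = 2.2357 eV

2.2357 eV


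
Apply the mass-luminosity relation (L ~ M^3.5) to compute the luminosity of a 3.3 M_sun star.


L/L_sun = (M/M_sun)^3.5 = 3.3^3.5 = 65.2828

65.2828 L_sun


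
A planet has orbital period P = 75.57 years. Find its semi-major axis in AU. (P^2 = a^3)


a = P^(2/3) = 75.57^(2/3) = 17.8745

17.8745 AU


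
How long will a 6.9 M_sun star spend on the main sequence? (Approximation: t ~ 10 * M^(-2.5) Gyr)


t = 10 * M^(-2.5) = 10 * 6.9^(-2.5) = 0.08

0.08 Gyr


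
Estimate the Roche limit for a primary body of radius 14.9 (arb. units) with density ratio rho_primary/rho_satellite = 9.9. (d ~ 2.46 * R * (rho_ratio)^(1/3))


d_Roche = 2.46 * 14.9 * 9.9^(1/3) = 78.7045

78.7045


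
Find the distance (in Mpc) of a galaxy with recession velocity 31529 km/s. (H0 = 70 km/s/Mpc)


d = v / H0 = 31529 / 70 = 450.4143

450.4143 Mpc


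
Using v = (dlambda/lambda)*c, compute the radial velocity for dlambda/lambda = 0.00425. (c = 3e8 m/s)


v = (dlambda/lambda) * c = 0.00425 * 3e8 = 1.275e+06

1.275e+06 m/s


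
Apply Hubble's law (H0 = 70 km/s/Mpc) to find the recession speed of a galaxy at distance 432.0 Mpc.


v = H0 * d = 70 * 432.0 = 30240.0

30240.0 km/s


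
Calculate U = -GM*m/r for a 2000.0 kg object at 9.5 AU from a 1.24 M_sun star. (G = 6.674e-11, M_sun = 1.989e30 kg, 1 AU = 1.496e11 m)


M = 1.24 * 1.989e30 kg = 2.46636e+30 kg; r = 9.5 AU * 1.496e11 m/AU = 1.4212e+12 m. U = -GM*m/r = -(6.674e-11 * 2.46636e+30 * 2000.0) / 1.4212e+12 = -2.316e+11

-2.316e+11 J


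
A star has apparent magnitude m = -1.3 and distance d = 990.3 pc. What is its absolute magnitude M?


M = m - 5*log10(d) + 5 = -1.3 - 5*log10(990.3) + 5 = -11.2788

-11.2788


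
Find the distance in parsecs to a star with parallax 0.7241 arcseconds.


d = 1/p = 1/0.7241 = 1.381

1.381 pc


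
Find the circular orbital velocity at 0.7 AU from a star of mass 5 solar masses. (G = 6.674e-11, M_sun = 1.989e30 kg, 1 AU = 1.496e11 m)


v = sqrt(GM/r) = sqrt(6.674e-11 * 9.945e+30 / 1.047e+11) = 79612.393

79612.393 m/s


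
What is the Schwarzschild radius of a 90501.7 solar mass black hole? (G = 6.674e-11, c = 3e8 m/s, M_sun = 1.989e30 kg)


M = 90501.7 * 1.989e30 kg = 1.800078813e+35 kg. rs = 2GM/c^2 = 2 * 6.674e-11 * 1.800078813e+35 / (3e8)^2 = 2.670e+08

2.670e+08 m


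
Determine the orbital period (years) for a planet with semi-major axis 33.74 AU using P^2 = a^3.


P = a^(3/2) = 33.74^1.5 = 195.9826

195.9826 years


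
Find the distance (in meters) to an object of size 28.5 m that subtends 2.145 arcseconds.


D = size / theta_rad, theta_rad = 2.145 * pi/(180*3600) = 1.040e-05, D = 2.741e+06

2.741e+06 m


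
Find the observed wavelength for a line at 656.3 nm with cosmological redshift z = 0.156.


lam_obs = lam_emit * (1 + z) = 656.3 * (1 + 0.156) = 758.6828

758.6828 nm


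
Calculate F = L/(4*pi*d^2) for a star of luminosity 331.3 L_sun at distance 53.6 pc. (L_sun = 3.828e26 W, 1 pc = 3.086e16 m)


F = L / (4*pi*d^2) = 1.268e+29 / (4*pi*(1.654e+18)^2) = 3.689e-09

3.689e-09 W/m^2


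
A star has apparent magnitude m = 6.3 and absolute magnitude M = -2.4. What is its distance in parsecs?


d = 10^((m - M + 5)/5) = 10^((6.3 - -2.4 + 5)/5) = 549.5409

549.5409 pc


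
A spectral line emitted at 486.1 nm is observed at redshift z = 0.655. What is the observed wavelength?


lam_obs = lam_emit * (1 + z) = 486.1 * (1 + 0.655) = 804.4955

804.4955 nm


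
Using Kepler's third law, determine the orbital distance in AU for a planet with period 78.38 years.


a = P^(2/3) = 78.38^(2/3) = 18.3149

18.3149 AU


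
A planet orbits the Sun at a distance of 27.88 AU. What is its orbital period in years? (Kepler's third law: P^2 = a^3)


P = a^(3/2) = 27.88^1.5 = 147.2106

147.2106 years


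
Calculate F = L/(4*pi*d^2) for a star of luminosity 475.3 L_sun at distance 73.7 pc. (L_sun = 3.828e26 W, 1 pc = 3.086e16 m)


F = L / (4*pi*d^2) = 1.819e+29 / (4*pi*(2.274e+18)^2) = 2.799e-09

2.799e-09 W/m^2


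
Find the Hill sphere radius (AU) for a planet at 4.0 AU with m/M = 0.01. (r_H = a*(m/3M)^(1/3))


r_H = a * (m/3M)^(1/3) = 4.0 * (0.01/3)^(1/3) = 0.5975

0.5975 AU


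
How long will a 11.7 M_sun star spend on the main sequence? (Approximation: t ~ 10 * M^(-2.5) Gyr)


t = 10 * M^(-2.5) = 10 * 11.7^(-2.5) = 0.0214

0.0214 Gyr


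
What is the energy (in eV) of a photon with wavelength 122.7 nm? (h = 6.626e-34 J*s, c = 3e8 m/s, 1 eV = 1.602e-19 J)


E = hc/lambda = 6.626e-34 * 3e8 / 1.227e-07 = 1.620e-18 J = 10.1127 eV

10.1127 eV


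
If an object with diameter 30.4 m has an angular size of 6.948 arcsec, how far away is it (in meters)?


D = size / theta_rad, theta_rad = 6.948 * pi/(180*3600) = 3.368e-05, D = 902482.7447

902482.7447 m


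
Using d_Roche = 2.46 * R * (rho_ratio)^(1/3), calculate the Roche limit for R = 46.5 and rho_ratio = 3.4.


d_Roche = 2.46 * 46.5 * 3.4^(1/3) = 172.0076

172.0076


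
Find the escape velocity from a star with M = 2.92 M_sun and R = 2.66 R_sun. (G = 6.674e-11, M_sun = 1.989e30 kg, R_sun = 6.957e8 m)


M = 2.92 * 1.989e30 kg = 5.80788e+30 kg; R = 2.66 * 6.957e8 m = 1.850562e+09 m. v_esc = sqrt(2GM/R) = sqrt(2 * 6.674e-11 * 5.80788e+30 / 1.850562e+09) = 647239.6231

647239.6231 m/s


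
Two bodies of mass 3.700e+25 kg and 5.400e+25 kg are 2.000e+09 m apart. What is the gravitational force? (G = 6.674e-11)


F = G*m1*m2/r^2 = 6.674e-11 * 3.700e+25 * 5.400e+25 / (2.000e+09)^2 = 6.674e-11 * 1.998e+51 / 4.000e+18 = 3.334e+22

3.334e+22 N


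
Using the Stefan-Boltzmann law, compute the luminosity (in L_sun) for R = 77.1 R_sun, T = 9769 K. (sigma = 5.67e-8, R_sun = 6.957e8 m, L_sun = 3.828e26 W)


R = 77.1 * 6.957e8 m = 5.363847e+10 m. L = 4*pi*R^2*sigma*T^4 = 4*pi*(5.363847e+10)^2 * 5.67e-8 * 9769^4 = 1.867007765e+31 W. L/L_sun = 1.867007765e+31 / 3.828e26 = 48772.4076

48772.4076 L_sun


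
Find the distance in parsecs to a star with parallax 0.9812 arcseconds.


d = 1/p = 1/0.9812 = 1.0192

1.0192 pc


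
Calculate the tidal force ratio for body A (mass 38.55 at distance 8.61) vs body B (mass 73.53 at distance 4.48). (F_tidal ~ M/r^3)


Ratio = (M1/r1^3) / (M2/r2^3) = (38.55/8.61^3) / (73.53/4.48^3) = 0.0739

0.0739


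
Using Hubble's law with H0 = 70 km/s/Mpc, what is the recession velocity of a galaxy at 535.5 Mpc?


v = H0 * d = 70 * 535.5 = 37485.0

37485.0 km/s


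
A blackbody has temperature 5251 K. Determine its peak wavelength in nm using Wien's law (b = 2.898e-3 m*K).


lam_max = b / T = 2.898e-3 / 5251 = 5.519e-07 m = 551.8949 nm

551.8949 nm


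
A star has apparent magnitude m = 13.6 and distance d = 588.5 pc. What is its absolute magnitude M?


M = m - 5*log10(d) + 5 = 13.6 - 5*log10(588.5) + 5 = 4.7513

4.7513
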